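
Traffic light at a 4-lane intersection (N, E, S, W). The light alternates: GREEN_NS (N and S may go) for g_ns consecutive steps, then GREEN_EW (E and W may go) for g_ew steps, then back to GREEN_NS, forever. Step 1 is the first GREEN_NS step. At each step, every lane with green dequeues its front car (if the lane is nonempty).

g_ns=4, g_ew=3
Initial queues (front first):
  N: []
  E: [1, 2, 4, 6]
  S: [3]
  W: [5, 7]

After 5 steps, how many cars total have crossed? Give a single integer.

Answer: 3

Derivation:
Step 1 [NS]: N:empty,E:wait,S:car3-GO,W:wait | queues: N=0 E=4 S=0 W=2
Step 2 [NS]: N:empty,E:wait,S:empty,W:wait | queues: N=0 E=4 S=0 W=2
Step 3 [NS]: N:empty,E:wait,S:empty,W:wait | queues: N=0 E=4 S=0 W=2
Step 4 [NS]: N:empty,E:wait,S:empty,W:wait | queues: N=0 E=4 S=0 W=2
Step 5 [EW]: N:wait,E:car1-GO,S:wait,W:car5-GO | queues: N=0 E=3 S=0 W=1
Cars crossed by step 5: 3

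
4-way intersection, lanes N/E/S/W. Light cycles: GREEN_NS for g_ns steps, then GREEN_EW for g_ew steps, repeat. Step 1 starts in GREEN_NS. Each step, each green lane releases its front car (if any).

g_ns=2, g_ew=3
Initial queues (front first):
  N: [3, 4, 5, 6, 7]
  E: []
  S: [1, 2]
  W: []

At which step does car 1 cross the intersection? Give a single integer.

Step 1 [NS]: N:car3-GO,E:wait,S:car1-GO,W:wait | queues: N=4 E=0 S=1 W=0
Step 2 [NS]: N:car4-GO,E:wait,S:car2-GO,W:wait | queues: N=3 E=0 S=0 W=0
Step 3 [EW]: N:wait,E:empty,S:wait,W:empty | queues: N=3 E=0 S=0 W=0
Step 4 [EW]: N:wait,E:empty,S:wait,W:empty | queues: N=3 E=0 S=0 W=0
Step 5 [EW]: N:wait,E:empty,S:wait,W:empty | queues: N=3 E=0 S=0 W=0
Step 6 [NS]: N:car5-GO,E:wait,S:empty,W:wait | queues: N=2 E=0 S=0 W=0
Step 7 [NS]: N:car6-GO,E:wait,S:empty,W:wait | queues: N=1 E=0 S=0 W=0
Step 8 [EW]: N:wait,E:empty,S:wait,W:empty | queues: N=1 E=0 S=0 W=0
Step 9 [EW]: N:wait,E:empty,S:wait,W:empty | queues: N=1 E=0 S=0 W=0
Step 10 [EW]: N:wait,E:empty,S:wait,W:empty | queues: N=1 E=0 S=0 W=0
Step 11 [NS]: N:car7-GO,E:wait,S:empty,W:wait | queues: N=0 E=0 S=0 W=0
Car 1 crosses at step 1

1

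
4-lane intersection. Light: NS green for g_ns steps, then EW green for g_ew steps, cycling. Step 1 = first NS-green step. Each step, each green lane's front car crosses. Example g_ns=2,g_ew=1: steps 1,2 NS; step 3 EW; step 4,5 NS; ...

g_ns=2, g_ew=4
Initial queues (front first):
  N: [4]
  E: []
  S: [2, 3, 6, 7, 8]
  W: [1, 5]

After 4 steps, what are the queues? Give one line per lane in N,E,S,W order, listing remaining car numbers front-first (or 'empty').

Step 1 [NS]: N:car4-GO,E:wait,S:car2-GO,W:wait | queues: N=0 E=0 S=4 W=2
Step 2 [NS]: N:empty,E:wait,S:car3-GO,W:wait | queues: N=0 E=0 S=3 W=2
Step 3 [EW]: N:wait,E:empty,S:wait,W:car1-GO | queues: N=0 E=0 S=3 W=1
Step 4 [EW]: N:wait,E:empty,S:wait,W:car5-GO | queues: N=0 E=0 S=3 W=0

N: empty
E: empty
S: 6 7 8
W: empty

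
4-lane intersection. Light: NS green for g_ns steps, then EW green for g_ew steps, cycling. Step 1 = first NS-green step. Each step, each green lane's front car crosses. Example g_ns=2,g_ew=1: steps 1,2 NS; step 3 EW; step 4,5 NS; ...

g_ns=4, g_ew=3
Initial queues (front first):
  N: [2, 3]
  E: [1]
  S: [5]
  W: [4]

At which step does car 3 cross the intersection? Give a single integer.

Step 1 [NS]: N:car2-GO,E:wait,S:car5-GO,W:wait | queues: N=1 E=1 S=0 W=1
Step 2 [NS]: N:car3-GO,E:wait,S:empty,W:wait | queues: N=0 E=1 S=0 W=1
Step 3 [NS]: N:empty,E:wait,S:empty,W:wait | queues: N=0 E=1 S=0 W=1
Step 4 [NS]: N:empty,E:wait,S:empty,W:wait | queues: N=0 E=1 S=0 W=1
Step 5 [EW]: N:wait,E:car1-GO,S:wait,W:car4-GO | queues: N=0 E=0 S=0 W=0
Car 3 crosses at step 2

2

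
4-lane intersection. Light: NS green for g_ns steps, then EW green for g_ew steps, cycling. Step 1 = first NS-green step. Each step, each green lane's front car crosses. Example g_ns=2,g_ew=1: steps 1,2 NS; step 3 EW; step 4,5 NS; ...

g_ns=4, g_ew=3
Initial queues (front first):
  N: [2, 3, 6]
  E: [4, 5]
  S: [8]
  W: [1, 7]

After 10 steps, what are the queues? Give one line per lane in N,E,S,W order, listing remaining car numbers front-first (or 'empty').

Step 1 [NS]: N:car2-GO,E:wait,S:car8-GO,W:wait | queues: N=2 E=2 S=0 W=2
Step 2 [NS]: N:car3-GO,E:wait,S:empty,W:wait | queues: N=1 E=2 S=0 W=2
Step 3 [NS]: N:car6-GO,E:wait,S:empty,W:wait | queues: N=0 E=2 S=0 W=2
Step 4 [NS]: N:empty,E:wait,S:empty,W:wait | queues: N=0 E=2 S=0 W=2
Step 5 [EW]: N:wait,E:car4-GO,S:wait,W:car1-GO | queues: N=0 E=1 S=0 W=1
Step 6 [EW]: N:wait,E:car5-GO,S:wait,W:car7-GO | queues: N=0 E=0 S=0 W=0

N: empty
E: empty
S: empty
W: empty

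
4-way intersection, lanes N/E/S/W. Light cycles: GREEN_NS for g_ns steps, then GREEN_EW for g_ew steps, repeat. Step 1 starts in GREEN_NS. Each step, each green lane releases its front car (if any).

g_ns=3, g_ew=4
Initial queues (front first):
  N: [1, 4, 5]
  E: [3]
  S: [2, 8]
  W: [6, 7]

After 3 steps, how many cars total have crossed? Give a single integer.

Answer: 5

Derivation:
Step 1 [NS]: N:car1-GO,E:wait,S:car2-GO,W:wait | queues: N=2 E=1 S=1 W=2
Step 2 [NS]: N:car4-GO,E:wait,S:car8-GO,W:wait | queues: N=1 E=1 S=0 W=2
Step 3 [NS]: N:car5-GO,E:wait,S:empty,W:wait | queues: N=0 E=1 S=0 W=2
Cars crossed by step 3: 5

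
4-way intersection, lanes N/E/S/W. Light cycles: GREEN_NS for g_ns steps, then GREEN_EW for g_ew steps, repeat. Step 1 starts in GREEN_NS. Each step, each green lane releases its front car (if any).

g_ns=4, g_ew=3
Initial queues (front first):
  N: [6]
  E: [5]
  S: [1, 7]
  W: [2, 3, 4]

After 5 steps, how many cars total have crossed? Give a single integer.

Step 1 [NS]: N:car6-GO,E:wait,S:car1-GO,W:wait | queues: N=0 E=1 S=1 W=3
Step 2 [NS]: N:empty,E:wait,S:car7-GO,W:wait | queues: N=0 E=1 S=0 W=3
Step 3 [NS]: N:empty,E:wait,S:empty,W:wait | queues: N=0 E=1 S=0 W=3
Step 4 [NS]: N:empty,E:wait,S:empty,W:wait | queues: N=0 E=1 S=0 W=3
Step 5 [EW]: N:wait,E:car5-GO,S:wait,W:car2-GO | queues: N=0 E=0 S=0 W=2
Cars crossed by step 5: 5

Answer: 5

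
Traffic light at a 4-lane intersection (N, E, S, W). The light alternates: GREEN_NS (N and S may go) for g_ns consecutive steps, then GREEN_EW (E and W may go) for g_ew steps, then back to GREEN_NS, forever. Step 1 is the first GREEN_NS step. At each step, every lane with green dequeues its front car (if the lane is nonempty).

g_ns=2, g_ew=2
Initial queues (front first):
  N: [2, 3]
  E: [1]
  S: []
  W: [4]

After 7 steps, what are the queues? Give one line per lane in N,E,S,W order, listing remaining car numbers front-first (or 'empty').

Step 1 [NS]: N:car2-GO,E:wait,S:empty,W:wait | queues: N=1 E=1 S=0 W=1
Step 2 [NS]: N:car3-GO,E:wait,S:empty,W:wait | queues: N=0 E=1 S=0 W=1
Step 3 [EW]: N:wait,E:car1-GO,S:wait,W:car4-GO | queues: N=0 E=0 S=0 W=0

N: empty
E: empty
S: empty
W: empty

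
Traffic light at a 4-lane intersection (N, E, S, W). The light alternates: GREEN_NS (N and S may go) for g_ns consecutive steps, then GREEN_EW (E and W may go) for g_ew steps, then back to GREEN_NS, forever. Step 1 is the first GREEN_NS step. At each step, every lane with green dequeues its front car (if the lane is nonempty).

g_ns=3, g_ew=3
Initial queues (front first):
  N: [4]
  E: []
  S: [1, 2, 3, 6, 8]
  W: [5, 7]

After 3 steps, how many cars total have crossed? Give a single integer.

Step 1 [NS]: N:car4-GO,E:wait,S:car1-GO,W:wait | queues: N=0 E=0 S=4 W=2
Step 2 [NS]: N:empty,E:wait,S:car2-GO,W:wait | queues: N=0 E=0 S=3 W=2
Step 3 [NS]: N:empty,E:wait,S:car3-GO,W:wait | queues: N=0 E=0 S=2 W=2
Cars crossed by step 3: 4

Answer: 4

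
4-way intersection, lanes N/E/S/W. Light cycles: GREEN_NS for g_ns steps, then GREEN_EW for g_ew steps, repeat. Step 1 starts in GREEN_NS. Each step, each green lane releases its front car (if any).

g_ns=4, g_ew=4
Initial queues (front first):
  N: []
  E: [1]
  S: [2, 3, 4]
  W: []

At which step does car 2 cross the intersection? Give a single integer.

Step 1 [NS]: N:empty,E:wait,S:car2-GO,W:wait | queues: N=0 E=1 S=2 W=0
Step 2 [NS]: N:empty,E:wait,S:car3-GO,W:wait | queues: N=0 E=1 S=1 W=0
Step 3 [NS]: N:empty,E:wait,S:car4-GO,W:wait | queues: N=0 E=1 S=0 W=0
Step 4 [NS]: N:empty,E:wait,S:empty,W:wait | queues: N=0 E=1 S=0 W=0
Step 5 [EW]: N:wait,E:car1-GO,S:wait,W:empty | queues: N=0 E=0 S=0 W=0
Car 2 crosses at step 1

1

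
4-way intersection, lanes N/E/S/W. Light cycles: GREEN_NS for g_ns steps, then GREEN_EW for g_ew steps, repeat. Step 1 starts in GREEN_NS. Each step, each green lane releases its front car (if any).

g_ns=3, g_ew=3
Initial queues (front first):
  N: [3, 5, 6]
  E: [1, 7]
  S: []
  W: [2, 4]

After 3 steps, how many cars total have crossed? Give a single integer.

Step 1 [NS]: N:car3-GO,E:wait,S:empty,W:wait | queues: N=2 E=2 S=0 W=2
Step 2 [NS]: N:car5-GO,E:wait,S:empty,W:wait | queues: N=1 E=2 S=0 W=2
Step 3 [NS]: N:car6-GO,E:wait,S:empty,W:wait | queues: N=0 E=2 S=0 W=2
Cars crossed by step 3: 3

Answer: 3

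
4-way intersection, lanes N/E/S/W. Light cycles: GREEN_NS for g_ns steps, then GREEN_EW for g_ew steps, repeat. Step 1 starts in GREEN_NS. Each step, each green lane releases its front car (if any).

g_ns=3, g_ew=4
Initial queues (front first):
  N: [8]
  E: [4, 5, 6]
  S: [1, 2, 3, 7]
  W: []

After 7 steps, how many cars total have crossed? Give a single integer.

Step 1 [NS]: N:car8-GO,E:wait,S:car1-GO,W:wait | queues: N=0 E=3 S=3 W=0
Step 2 [NS]: N:empty,E:wait,S:car2-GO,W:wait | queues: N=0 E=3 S=2 W=0
Step 3 [NS]: N:empty,E:wait,S:car3-GO,W:wait | queues: N=0 E=3 S=1 W=0
Step 4 [EW]: N:wait,E:car4-GO,S:wait,W:empty | queues: N=0 E=2 S=1 W=0
Step 5 [EW]: N:wait,E:car5-GO,S:wait,W:empty | queues: N=0 E=1 S=1 W=0
Step 6 [EW]: N:wait,E:car6-GO,S:wait,W:empty | queues: N=0 E=0 S=1 W=0
Step 7 [EW]: N:wait,E:empty,S:wait,W:empty | queues: N=0 E=0 S=1 W=0
Cars crossed by step 7: 7

Answer: 7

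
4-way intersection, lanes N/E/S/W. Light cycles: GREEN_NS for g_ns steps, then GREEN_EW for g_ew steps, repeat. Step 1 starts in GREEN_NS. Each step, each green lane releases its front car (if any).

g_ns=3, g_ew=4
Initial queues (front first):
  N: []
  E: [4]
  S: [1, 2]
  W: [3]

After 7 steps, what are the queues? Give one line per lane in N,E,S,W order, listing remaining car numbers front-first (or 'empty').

Step 1 [NS]: N:empty,E:wait,S:car1-GO,W:wait | queues: N=0 E=1 S=1 W=1
Step 2 [NS]: N:empty,E:wait,S:car2-GO,W:wait | queues: N=0 E=1 S=0 W=1
Step 3 [NS]: N:empty,E:wait,S:empty,W:wait | queues: N=0 E=1 S=0 W=1
Step 4 [EW]: N:wait,E:car4-GO,S:wait,W:car3-GO | queues: N=0 E=0 S=0 W=0

N: empty
E: empty
S: empty
W: empty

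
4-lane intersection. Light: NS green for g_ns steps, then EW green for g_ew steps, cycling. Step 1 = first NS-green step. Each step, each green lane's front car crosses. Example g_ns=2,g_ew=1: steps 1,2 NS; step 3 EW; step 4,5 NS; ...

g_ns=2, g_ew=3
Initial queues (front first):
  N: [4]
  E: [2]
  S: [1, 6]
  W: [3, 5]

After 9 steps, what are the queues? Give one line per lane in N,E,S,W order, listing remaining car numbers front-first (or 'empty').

Step 1 [NS]: N:car4-GO,E:wait,S:car1-GO,W:wait | queues: N=0 E=1 S=1 W=2
Step 2 [NS]: N:empty,E:wait,S:car6-GO,W:wait | queues: N=0 E=1 S=0 W=2
Step 3 [EW]: N:wait,E:car2-GO,S:wait,W:car3-GO | queues: N=0 E=0 S=0 W=1
Step 4 [EW]: N:wait,E:empty,S:wait,W:car5-GO | queues: N=0 E=0 S=0 W=0

N: empty
E: empty
S: empty
W: empty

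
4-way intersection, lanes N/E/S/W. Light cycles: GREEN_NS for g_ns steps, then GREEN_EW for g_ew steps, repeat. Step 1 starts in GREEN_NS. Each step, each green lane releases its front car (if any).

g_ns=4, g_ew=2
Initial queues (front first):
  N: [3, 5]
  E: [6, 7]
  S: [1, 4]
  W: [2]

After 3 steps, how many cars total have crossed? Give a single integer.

Step 1 [NS]: N:car3-GO,E:wait,S:car1-GO,W:wait | queues: N=1 E=2 S=1 W=1
Step 2 [NS]: N:car5-GO,E:wait,S:car4-GO,W:wait | queues: N=0 E=2 S=0 W=1
Step 3 [NS]: N:empty,E:wait,S:empty,W:wait | queues: N=0 E=2 S=0 W=1
Cars crossed by step 3: 4

Answer: 4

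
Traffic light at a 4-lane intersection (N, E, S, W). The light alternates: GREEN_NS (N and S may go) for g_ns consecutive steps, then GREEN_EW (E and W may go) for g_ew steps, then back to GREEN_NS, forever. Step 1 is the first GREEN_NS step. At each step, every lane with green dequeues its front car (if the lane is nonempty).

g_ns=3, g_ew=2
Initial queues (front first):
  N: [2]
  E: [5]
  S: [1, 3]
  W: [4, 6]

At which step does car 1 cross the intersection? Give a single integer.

Step 1 [NS]: N:car2-GO,E:wait,S:car1-GO,W:wait | queues: N=0 E=1 S=1 W=2
Step 2 [NS]: N:empty,E:wait,S:car3-GO,W:wait | queues: N=0 E=1 S=0 W=2
Step 3 [NS]: N:empty,E:wait,S:empty,W:wait | queues: N=0 E=1 S=0 W=2
Step 4 [EW]: N:wait,E:car5-GO,S:wait,W:car4-GO | queues: N=0 E=0 S=0 W=1
Step 5 [EW]: N:wait,E:empty,S:wait,W:car6-GO | queues: N=0 E=0 S=0 W=0
Car 1 crosses at step 1

1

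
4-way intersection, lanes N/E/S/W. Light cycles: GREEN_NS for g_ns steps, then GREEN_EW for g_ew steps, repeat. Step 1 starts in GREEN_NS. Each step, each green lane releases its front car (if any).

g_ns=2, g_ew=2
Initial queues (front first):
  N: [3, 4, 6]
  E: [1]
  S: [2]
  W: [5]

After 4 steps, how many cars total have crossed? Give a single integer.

Answer: 5

Derivation:
Step 1 [NS]: N:car3-GO,E:wait,S:car2-GO,W:wait | queues: N=2 E=1 S=0 W=1
Step 2 [NS]: N:car4-GO,E:wait,S:empty,W:wait | queues: N=1 E=1 S=0 W=1
Step 3 [EW]: N:wait,E:car1-GO,S:wait,W:car5-GO | queues: N=1 E=0 S=0 W=0
Step 4 [EW]: N:wait,E:empty,S:wait,W:empty | queues: N=1 E=0 S=0 W=0
Cars crossed by step 4: 5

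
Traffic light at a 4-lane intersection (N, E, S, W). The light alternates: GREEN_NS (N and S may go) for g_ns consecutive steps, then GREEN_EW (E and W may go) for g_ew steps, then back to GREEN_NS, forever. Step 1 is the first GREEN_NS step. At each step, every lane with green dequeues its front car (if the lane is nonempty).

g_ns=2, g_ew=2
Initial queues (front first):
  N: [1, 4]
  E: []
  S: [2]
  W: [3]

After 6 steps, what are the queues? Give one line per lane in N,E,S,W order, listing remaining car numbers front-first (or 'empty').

Step 1 [NS]: N:car1-GO,E:wait,S:car2-GO,W:wait | queues: N=1 E=0 S=0 W=1
Step 2 [NS]: N:car4-GO,E:wait,S:empty,W:wait | queues: N=0 E=0 S=0 W=1
Step 3 [EW]: N:wait,E:empty,S:wait,W:car3-GO | queues: N=0 E=0 S=0 W=0

N: empty
E: empty
S: empty
W: empty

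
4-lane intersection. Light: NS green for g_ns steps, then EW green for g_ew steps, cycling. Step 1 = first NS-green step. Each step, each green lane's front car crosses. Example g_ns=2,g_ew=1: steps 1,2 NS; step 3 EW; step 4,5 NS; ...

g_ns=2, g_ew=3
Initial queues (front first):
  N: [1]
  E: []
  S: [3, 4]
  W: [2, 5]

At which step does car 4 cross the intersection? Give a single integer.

Step 1 [NS]: N:car1-GO,E:wait,S:car3-GO,W:wait | queues: N=0 E=0 S=1 W=2
Step 2 [NS]: N:empty,E:wait,S:car4-GO,W:wait | queues: N=0 E=0 S=0 W=2
Step 3 [EW]: N:wait,E:empty,S:wait,W:car2-GO | queues: N=0 E=0 S=0 W=1
Step 4 [EW]: N:wait,E:empty,S:wait,W:car5-GO | queues: N=0 E=0 S=0 W=0
Car 4 crosses at step 2

2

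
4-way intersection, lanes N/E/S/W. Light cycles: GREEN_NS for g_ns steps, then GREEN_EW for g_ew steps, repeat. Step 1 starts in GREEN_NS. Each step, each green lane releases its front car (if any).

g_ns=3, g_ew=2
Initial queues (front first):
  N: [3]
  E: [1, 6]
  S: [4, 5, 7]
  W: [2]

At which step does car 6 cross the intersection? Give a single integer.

Step 1 [NS]: N:car3-GO,E:wait,S:car4-GO,W:wait | queues: N=0 E=2 S=2 W=1
Step 2 [NS]: N:empty,E:wait,S:car5-GO,W:wait | queues: N=0 E=2 S=1 W=1
Step 3 [NS]: N:empty,E:wait,S:car7-GO,W:wait | queues: N=0 E=2 S=0 W=1
Step 4 [EW]: N:wait,E:car1-GO,S:wait,W:car2-GO | queues: N=0 E=1 S=0 W=0
Step 5 [EW]: N:wait,E:car6-GO,S:wait,W:empty | queues: N=0 E=0 S=0 W=0
Car 6 crosses at step 5

5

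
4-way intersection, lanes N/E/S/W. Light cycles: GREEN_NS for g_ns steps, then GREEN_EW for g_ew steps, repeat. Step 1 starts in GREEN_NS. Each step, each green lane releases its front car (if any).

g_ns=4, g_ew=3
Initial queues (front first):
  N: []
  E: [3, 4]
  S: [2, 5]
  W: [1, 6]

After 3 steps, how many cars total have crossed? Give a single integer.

Answer: 2

Derivation:
Step 1 [NS]: N:empty,E:wait,S:car2-GO,W:wait | queues: N=0 E=2 S=1 W=2
Step 2 [NS]: N:empty,E:wait,S:car5-GO,W:wait | queues: N=0 E=2 S=0 W=2
Step 3 [NS]: N:empty,E:wait,S:empty,W:wait | queues: N=0 E=2 S=0 W=2
Cars crossed by step 3: 2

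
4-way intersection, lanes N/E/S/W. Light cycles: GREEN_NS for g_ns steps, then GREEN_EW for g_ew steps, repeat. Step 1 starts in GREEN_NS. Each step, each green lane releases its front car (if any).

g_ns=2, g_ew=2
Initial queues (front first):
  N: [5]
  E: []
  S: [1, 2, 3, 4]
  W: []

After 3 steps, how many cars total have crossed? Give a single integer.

Answer: 3

Derivation:
Step 1 [NS]: N:car5-GO,E:wait,S:car1-GO,W:wait | queues: N=0 E=0 S=3 W=0
Step 2 [NS]: N:empty,E:wait,S:car2-GO,W:wait | queues: N=0 E=0 S=2 W=0
Step 3 [EW]: N:wait,E:empty,S:wait,W:empty | queues: N=0 E=0 S=2 W=0
Cars crossed by step 3: 3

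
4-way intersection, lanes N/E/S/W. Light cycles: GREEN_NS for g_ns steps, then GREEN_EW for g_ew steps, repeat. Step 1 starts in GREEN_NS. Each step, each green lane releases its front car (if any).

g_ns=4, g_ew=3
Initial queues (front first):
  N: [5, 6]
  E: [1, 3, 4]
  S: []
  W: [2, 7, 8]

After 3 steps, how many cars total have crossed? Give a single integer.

Step 1 [NS]: N:car5-GO,E:wait,S:empty,W:wait | queues: N=1 E=3 S=0 W=3
Step 2 [NS]: N:car6-GO,E:wait,S:empty,W:wait | queues: N=0 E=3 S=0 W=3
Step 3 [NS]: N:empty,E:wait,S:empty,W:wait | queues: N=0 E=3 S=0 W=3
Cars crossed by step 3: 2

Answer: 2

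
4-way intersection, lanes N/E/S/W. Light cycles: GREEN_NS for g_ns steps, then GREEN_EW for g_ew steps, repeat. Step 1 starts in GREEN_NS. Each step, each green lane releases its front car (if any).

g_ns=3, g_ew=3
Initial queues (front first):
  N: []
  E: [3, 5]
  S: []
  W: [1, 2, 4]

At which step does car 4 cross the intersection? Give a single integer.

Step 1 [NS]: N:empty,E:wait,S:empty,W:wait | queues: N=0 E=2 S=0 W=3
Step 2 [NS]: N:empty,E:wait,S:empty,W:wait | queues: N=0 E=2 S=0 W=3
Step 3 [NS]: N:empty,E:wait,S:empty,W:wait | queues: N=0 E=2 S=0 W=3
Step 4 [EW]: N:wait,E:car3-GO,S:wait,W:car1-GO | queues: N=0 E=1 S=0 W=2
Step 5 [EW]: N:wait,E:car5-GO,S:wait,W:car2-GO | queues: N=0 E=0 S=0 W=1
Step 6 [EW]: N:wait,E:empty,S:wait,W:car4-GO | queues: N=0 E=0 S=0 W=0
Car 4 crosses at step 6

6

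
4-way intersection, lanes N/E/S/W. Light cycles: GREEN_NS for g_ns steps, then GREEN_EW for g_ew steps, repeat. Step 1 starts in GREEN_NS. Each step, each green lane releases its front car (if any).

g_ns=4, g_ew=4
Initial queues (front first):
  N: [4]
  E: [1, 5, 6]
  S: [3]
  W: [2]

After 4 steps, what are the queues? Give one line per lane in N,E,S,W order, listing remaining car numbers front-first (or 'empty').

Step 1 [NS]: N:car4-GO,E:wait,S:car3-GO,W:wait | queues: N=0 E=3 S=0 W=1
Step 2 [NS]: N:empty,E:wait,S:empty,W:wait | queues: N=0 E=3 S=0 W=1
Step 3 [NS]: N:empty,E:wait,S:empty,W:wait | queues: N=0 E=3 S=0 W=1
Step 4 [NS]: N:empty,E:wait,S:empty,W:wait | queues: N=0 E=3 S=0 W=1

N: empty
E: 1 5 6
S: empty
W: 2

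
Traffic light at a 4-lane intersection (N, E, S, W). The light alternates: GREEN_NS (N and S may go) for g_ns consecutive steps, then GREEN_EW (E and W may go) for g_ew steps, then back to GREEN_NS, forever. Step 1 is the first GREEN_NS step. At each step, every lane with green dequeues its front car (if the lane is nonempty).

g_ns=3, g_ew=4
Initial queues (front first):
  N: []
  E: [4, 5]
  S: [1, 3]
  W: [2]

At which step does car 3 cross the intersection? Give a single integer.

Step 1 [NS]: N:empty,E:wait,S:car1-GO,W:wait | queues: N=0 E=2 S=1 W=1
Step 2 [NS]: N:empty,E:wait,S:car3-GO,W:wait | queues: N=0 E=2 S=0 W=1
Step 3 [NS]: N:empty,E:wait,S:empty,W:wait | queues: N=0 E=2 S=0 W=1
Step 4 [EW]: N:wait,E:car4-GO,S:wait,W:car2-GO | queues: N=0 E=1 S=0 W=0
Step 5 [EW]: N:wait,E:car5-GO,S:wait,W:empty | queues: N=0 E=0 S=0 W=0
Car 3 crosses at step 2

2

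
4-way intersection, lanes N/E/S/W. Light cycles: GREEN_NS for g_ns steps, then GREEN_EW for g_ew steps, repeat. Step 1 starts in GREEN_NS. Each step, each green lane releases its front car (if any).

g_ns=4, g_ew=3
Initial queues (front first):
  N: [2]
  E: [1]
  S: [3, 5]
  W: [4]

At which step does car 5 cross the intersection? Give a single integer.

Step 1 [NS]: N:car2-GO,E:wait,S:car3-GO,W:wait | queues: N=0 E=1 S=1 W=1
Step 2 [NS]: N:empty,E:wait,S:car5-GO,W:wait | queues: N=0 E=1 S=0 W=1
Step 3 [NS]: N:empty,E:wait,S:empty,W:wait | queues: N=0 E=1 S=0 W=1
Step 4 [NS]: N:empty,E:wait,S:empty,W:wait | queues: N=0 E=1 S=0 W=1
Step 5 [EW]: N:wait,E:car1-GO,S:wait,W:car4-GO | queues: N=0 E=0 S=0 W=0
Car 5 crosses at step 2

2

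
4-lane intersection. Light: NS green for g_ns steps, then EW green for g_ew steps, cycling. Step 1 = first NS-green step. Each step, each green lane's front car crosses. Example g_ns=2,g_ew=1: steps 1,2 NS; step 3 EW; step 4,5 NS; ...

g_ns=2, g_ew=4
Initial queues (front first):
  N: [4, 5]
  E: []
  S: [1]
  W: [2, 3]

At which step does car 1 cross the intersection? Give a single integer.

Step 1 [NS]: N:car4-GO,E:wait,S:car1-GO,W:wait | queues: N=1 E=0 S=0 W=2
Step 2 [NS]: N:car5-GO,E:wait,S:empty,W:wait | queues: N=0 E=0 S=0 W=2
Step 3 [EW]: N:wait,E:empty,S:wait,W:car2-GO | queues: N=0 E=0 S=0 W=1
Step 4 [EW]: N:wait,E:empty,S:wait,W:car3-GO | queues: N=0 E=0 S=0 W=0
Car 1 crosses at step 1

1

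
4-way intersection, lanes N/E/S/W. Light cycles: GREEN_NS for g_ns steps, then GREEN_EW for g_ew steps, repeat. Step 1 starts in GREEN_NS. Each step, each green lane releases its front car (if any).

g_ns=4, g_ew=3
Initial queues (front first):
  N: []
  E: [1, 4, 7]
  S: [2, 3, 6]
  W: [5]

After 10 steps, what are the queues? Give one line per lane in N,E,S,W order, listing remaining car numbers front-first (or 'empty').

Step 1 [NS]: N:empty,E:wait,S:car2-GO,W:wait | queues: N=0 E=3 S=2 W=1
Step 2 [NS]: N:empty,E:wait,S:car3-GO,W:wait | queues: N=0 E=3 S=1 W=1
Step 3 [NS]: N:empty,E:wait,S:car6-GO,W:wait | queues: N=0 E=3 S=0 W=1
Step 4 [NS]: N:empty,E:wait,S:empty,W:wait | queues: N=0 E=3 S=0 W=1
Step 5 [EW]: N:wait,E:car1-GO,S:wait,W:car5-GO | queues: N=0 E=2 S=0 W=0
Step 6 [EW]: N:wait,E:car4-GO,S:wait,W:empty | queues: N=0 E=1 S=0 W=0
Step 7 [EW]: N:wait,E:car7-GO,S:wait,W:empty | queues: N=0 E=0 S=0 W=0

N: empty
E: empty
S: empty
W: empty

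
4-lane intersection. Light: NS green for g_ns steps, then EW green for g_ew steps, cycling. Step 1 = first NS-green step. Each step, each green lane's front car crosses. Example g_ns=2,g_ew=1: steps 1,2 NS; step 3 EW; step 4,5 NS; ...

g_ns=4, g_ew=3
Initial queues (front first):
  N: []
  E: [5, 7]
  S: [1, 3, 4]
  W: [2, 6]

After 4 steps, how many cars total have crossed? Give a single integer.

Answer: 3

Derivation:
Step 1 [NS]: N:empty,E:wait,S:car1-GO,W:wait | queues: N=0 E=2 S=2 W=2
Step 2 [NS]: N:empty,E:wait,S:car3-GO,W:wait | queues: N=0 E=2 S=1 W=2
Step 3 [NS]: N:empty,E:wait,S:car4-GO,W:wait | queues: N=0 E=2 S=0 W=2
Step 4 [NS]: N:empty,E:wait,S:empty,W:wait | queues: N=0 E=2 S=0 W=2
Cars crossed by step 4: 3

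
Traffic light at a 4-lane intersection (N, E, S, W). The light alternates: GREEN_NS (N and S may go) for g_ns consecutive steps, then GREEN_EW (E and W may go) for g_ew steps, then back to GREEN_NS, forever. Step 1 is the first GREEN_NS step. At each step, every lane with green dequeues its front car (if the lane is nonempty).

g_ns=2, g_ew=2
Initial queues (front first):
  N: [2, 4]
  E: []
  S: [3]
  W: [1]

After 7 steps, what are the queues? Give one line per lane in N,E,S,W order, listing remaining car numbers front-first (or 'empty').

Step 1 [NS]: N:car2-GO,E:wait,S:car3-GO,W:wait | queues: N=1 E=0 S=0 W=1
Step 2 [NS]: N:car4-GO,E:wait,S:empty,W:wait | queues: N=0 E=0 S=0 W=1
Step 3 [EW]: N:wait,E:empty,S:wait,W:car1-GO | queues: N=0 E=0 S=0 W=0

N: empty
E: empty
S: empty
W: empty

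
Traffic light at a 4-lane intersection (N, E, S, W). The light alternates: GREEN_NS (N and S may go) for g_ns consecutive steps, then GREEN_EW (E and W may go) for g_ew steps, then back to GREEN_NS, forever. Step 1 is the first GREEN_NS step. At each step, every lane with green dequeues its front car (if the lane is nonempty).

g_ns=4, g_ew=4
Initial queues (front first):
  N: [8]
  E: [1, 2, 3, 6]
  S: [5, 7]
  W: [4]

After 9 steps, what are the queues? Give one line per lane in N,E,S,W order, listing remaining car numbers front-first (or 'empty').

Step 1 [NS]: N:car8-GO,E:wait,S:car5-GO,W:wait | queues: N=0 E=4 S=1 W=1
Step 2 [NS]: N:empty,E:wait,S:car7-GO,W:wait | queues: N=0 E=4 S=0 W=1
Step 3 [NS]: N:empty,E:wait,S:empty,W:wait | queues: N=0 E=4 S=0 W=1
Step 4 [NS]: N:empty,E:wait,S:empty,W:wait | queues: N=0 E=4 S=0 W=1
Step 5 [EW]: N:wait,E:car1-GO,S:wait,W:car4-GO | queues: N=0 E=3 S=0 W=0
Step 6 [EW]: N:wait,E:car2-GO,S:wait,W:empty | queues: N=0 E=2 S=0 W=0
Step 7 [EW]: N:wait,E:car3-GO,S:wait,W:empty | queues: N=0 E=1 S=0 W=0
Step 8 [EW]: N:wait,E:car6-GO,S:wait,W:empty | queues: N=0 E=0 S=0 W=0

N: empty
E: empty
S: empty
W: empty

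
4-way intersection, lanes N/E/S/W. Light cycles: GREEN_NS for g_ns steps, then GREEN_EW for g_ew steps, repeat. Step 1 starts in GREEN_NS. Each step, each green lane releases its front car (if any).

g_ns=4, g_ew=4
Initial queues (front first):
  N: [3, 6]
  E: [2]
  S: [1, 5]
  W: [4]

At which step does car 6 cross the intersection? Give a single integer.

Step 1 [NS]: N:car3-GO,E:wait,S:car1-GO,W:wait | queues: N=1 E=1 S=1 W=1
Step 2 [NS]: N:car6-GO,E:wait,S:car5-GO,W:wait | queues: N=0 E=1 S=0 W=1
Step 3 [NS]: N:empty,E:wait,S:empty,W:wait | queues: N=0 E=1 S=0 W=1
Step 4 [NS]: N:empty,E:wait,S:empty,W:wait | queues: N=0 E=1 S=0 W=1
Step 5 [EW]: N:wait,E:car2-GO,S:wait,W:car4-GO | queues: N=0 E=0 S=0 W=0
Car 6 crosses at step 2

2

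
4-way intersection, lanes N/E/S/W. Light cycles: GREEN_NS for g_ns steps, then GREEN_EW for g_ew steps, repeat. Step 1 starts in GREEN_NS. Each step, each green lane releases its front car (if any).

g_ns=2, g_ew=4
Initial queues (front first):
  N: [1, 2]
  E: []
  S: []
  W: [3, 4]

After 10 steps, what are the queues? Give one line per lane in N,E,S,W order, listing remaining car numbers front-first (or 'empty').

Step 1 [NS]: N:car1-GO,E:wait,S:empty,W:wait | queues: N=1 E=0 S=0 W=2
Step 2 [NS]: N:car2-GO,E:wait,S:empty,W:wait | queues: N=0 E=0 S=0 W=2
Step 3 [EW]: N:wait,E:empty,S:wait,W:car3-GO | queues: N=0 E=0 S=0 W=1
Step 4 [EW]: N:wait,E:empty,S:wait,W:car4-GO | queues: N=0 E=0 S=0 W=0

N: empty
E: empty
S: empty
W: empty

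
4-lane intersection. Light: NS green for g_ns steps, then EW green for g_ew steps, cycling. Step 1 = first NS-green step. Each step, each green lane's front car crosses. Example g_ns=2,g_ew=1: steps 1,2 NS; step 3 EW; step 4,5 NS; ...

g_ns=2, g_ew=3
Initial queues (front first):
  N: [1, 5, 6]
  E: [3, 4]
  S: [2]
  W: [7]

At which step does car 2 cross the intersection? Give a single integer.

Step 1 [NS]: N:car1-GO,E:wait,S:car2-GO,W:wait | queues: N=2 E=2 S=0 W=1
Step 2 [NS]: N:car5-GO,E:wait,S:empty,W:wait | queues: N=1 E=2 S=0 W=1
Step 3 [EW]: N:wait,E:car3-GO,S:wait,W:car7-GO | queues: N=1 E=1 S=0 W=0
Step 4 [EW]: N:wait,E:car4-GO,S:wait,W:empty | queues: N=1 E=0 S=0 W=0
Step 5 [EW]: N:wait,E:empty,S:wait,W:empty | queues: N=1 E=0 S=0 W=0
Step 6 [NS]: N:car6-GO,E:wait,S:empty,W:wait | queues: N=0 E=0 S=0 W=0
Car 2 crosses at step 1

1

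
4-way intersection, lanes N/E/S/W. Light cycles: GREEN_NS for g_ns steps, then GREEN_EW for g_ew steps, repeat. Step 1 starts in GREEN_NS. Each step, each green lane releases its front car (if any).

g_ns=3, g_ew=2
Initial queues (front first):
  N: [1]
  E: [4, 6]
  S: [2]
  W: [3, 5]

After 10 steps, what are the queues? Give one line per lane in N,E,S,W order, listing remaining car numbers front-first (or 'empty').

Step 1 [NS]: N:car1-GO,E:wait,S:car2-GO,W:wait | queues: N=0 E=2 S=0 W=2
Step 2 [NS]: N:empty,E:wait,S:empty,W:wait | queues: N=0 E=2 S=0 W=2
Step 3 [NS]: N:empty,E:wait,S:empty,W:wait | queues: N=0 E=2 S=0 W=2
Step 4 [EW]: N:wait,E:car4-GO,S:wait,W:car3-GO | queues: N=0 E=1 S=0 W=1
Step 5 [EW]: N:wait,E:car6-GO,S:wait,W:car5-GO | queues: N=0 E=0 S=0 W=0

N: empty
E: empty
S: empty
W: empty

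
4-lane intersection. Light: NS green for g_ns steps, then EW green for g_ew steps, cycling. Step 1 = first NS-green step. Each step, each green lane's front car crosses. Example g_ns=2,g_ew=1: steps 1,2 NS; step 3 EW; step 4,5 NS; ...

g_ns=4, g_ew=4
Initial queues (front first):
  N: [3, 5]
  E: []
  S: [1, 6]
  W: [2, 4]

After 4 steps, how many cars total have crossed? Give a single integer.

Step 1 [NS]: N:car3-GO,E:wait,S:car1-GO,W:wait | queues: N=1 E=0 S=1 W=2
Step 2 [NS]: N:car5-GO,E:wait,S:car6-GO,W:wait | queues: N=0 E=0 S=0 W=2
Step 3 [NS]: N:empty,E:wait,S:empty,W:wait | queues: N=0 E=0 S=0 W=2
Step 4 [NS]: N:empty,E:wait,S:empty,W:wait | queues: N=0 E=0 S=0 W=2
Cars crossed by step 4: 4

Answer: 4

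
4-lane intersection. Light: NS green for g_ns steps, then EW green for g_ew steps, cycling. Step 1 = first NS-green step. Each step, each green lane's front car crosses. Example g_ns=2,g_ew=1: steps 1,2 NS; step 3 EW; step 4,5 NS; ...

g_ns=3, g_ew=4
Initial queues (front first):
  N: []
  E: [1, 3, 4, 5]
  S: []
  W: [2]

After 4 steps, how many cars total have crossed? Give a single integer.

Step 1 [NS]: N:empty,E:wait,S:empty,W:wait | queues: N=0 E=4 S=0 W=1
Step 2 [NS]: N:empty,E:wait,S:empty,W:wait | queues: N=0 E=4 S=0 W=1
Step 3 [NS]: N:empty,E:wait,S:empty,W:wait | queues: N=0 E=4 S=0 W=1
Step 4 [EW]: N:wait,E:car1-GO,S:wait,W:car2-GO | queues: N=0 E=3 S=0 W=0
Cars crossed by step 4: 2

Answer: 2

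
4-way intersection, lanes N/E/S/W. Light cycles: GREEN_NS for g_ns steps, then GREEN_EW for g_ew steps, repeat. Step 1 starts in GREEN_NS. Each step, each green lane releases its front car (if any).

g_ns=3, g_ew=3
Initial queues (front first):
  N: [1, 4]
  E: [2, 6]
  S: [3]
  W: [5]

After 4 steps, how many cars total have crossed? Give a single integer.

Step 1 [NS]: N:car1-GO,E:wait,S:car3-GO,W:wait | queues: N=1 E=2 S=0 W=1
Step 2 [NS]: N:car4-GO,E:wait,S:empty,W:wait | queues: N=0 E=2 S=0 W=1
Step 3 [NS]: N:empty,E:wait,S:empty,W:wait | queues: N=0 E=2 S=0 W=1
Step 4 [EW]: N:wait,E:car2-GO,S:wait,W:car5-GO | queues: N=0 E=1 S=0 W=0
Cars crossed by step 4: 5

Answer: 5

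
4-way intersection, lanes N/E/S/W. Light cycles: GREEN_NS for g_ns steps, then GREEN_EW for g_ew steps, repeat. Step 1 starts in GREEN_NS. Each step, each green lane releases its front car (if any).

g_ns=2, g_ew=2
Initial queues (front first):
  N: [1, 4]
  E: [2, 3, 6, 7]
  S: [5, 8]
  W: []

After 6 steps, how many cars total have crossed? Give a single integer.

Answer: 6

Derivation:
Step 1 [NS]: N:car1-GO,E:wait,S:car5-GO,W:wait | queues: N=1 E=4 S=1 W=0
Step 2 [NS]: N:car4-GO,E:wait,S:car8-GO,W:wait | queues: N=0 E=4 S=0 W=0
Step 3 [EW]: N:wait,E:car2-GO,S:wait,W:empty | queues: N=0 E=3 S=0 W=0
Step 4 [EW]: N:wait,E:car3-GO,S:wait,W:empty | queues: N=0 E=2 S=0 W=0
Step 5 [NS]: N:empty,E:wait,S:empty,W:wait | queues: N=0 E=2 S=0 W=0
Step 6 [NS]: N:empty,E:wait,S:empty,W:wait | queues: N=0 E=2 S=0 W=0
Cars crossed by step 6: 6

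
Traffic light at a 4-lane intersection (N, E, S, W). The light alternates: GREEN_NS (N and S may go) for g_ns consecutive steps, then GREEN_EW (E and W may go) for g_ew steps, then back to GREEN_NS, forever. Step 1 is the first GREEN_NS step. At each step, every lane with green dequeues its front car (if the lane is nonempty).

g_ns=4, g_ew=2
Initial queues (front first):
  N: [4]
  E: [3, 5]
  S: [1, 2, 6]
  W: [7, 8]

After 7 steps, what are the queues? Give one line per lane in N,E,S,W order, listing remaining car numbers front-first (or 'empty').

Step 1 [NS]: N:car4-GO,E:wait,S:car1-GO,W:wait | queues: N=0 E=2 S=2 W=2
Step 2 [NS]: N:empty,E:wait,S:car2-GO,W:wait | queues: N=0 E=2 S=1 W=2
Step 3 [NS]: N:empty,E:wait,S:car6-GO,W:wait | queues: N=0 E=2 S=0 W=2
Step 4 [NS]: N:empty,E:wait,S:empty,W:wait | queues: N=0 E=2 S=0 W=2
Step 5 [EW]: N:wait,E:car3-GO,S:wait,W:car7-GO | queues: N=0 E=1 S=0 W=1
Step 6 [EW]: N:wait,E:car5-GO,S:wait,W:car8-GO | queues: N=0 E=0 S=0 W=0

N: empty
E: empty
S: empty
W: empty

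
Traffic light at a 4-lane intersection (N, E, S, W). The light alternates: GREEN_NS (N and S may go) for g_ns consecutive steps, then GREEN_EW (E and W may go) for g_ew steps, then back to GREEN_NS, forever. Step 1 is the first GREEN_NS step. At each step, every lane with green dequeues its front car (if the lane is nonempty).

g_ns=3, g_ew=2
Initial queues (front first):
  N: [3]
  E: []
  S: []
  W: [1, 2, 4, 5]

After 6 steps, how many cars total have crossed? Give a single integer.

Answer: 3

Derivation:
Step 1 [NS]: N:car3-GO,E:wait,S:empty,W:wait | queues: N=0 E=0 S=0 W=4
Step 2 [NS]: N:empty,E:wait,S:empty,W:wait | queues: N=0 E=0 S=0 W=4
Step 3 [NS]: N:empty,E:wait,S:empty,W:wait | queues: N=0 E=0 S=0 W=4
Step 4 [EW]: N:wait,E:empty,S:wait,W:car1-GO | queues: N=0 E=0 S=0 W=3
Step 5 [EW]: N:wait,E:empty,S:wait,W:car2-GO | queues: N=0 E=0 S=0 W=2
Step 6 [NS]: N:empty,E:wait,S:empty,W:wait | queues: N=0 E=0 S=0 W=2
Cars crossed by step 6: 3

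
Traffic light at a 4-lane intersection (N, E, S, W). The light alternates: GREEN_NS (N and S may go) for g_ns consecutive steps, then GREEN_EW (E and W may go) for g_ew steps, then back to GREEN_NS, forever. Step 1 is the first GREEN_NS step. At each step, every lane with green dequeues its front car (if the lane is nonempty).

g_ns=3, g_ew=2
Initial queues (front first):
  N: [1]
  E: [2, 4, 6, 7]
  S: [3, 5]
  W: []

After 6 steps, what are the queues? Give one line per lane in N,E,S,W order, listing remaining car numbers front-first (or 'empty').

Step 1 [NS]: N:car1-GO,E:wait,S:car3-GO,W:wait | queues: N=0 E=4 S=1 W=0
Step 2 [NS]: N:empty,E:wait,S:car5-GO,W:wait | queues: N=0 E=4 S=0 W=0
Step 3 [NS]: N:empty,E:wait,S:empty,W:wait | queues: N=0 E=4 S=0 W=0
Step 4 [EW]: N:wait,E:car2-GO,S:wait,W:empty | queues: N=0 E=3 S=0 W=0
Step 5 [EW]: N:wait,E:car4-GO,S:wait,W:empty | queues: N=0 E=2 S=0 W=0
Step 6 [NS]: N:empty,E:wait,S:empty,W:wait | queues: N=0 E=2 S=0 W=0

N: empty
E: 6 7
S: empty
W: empty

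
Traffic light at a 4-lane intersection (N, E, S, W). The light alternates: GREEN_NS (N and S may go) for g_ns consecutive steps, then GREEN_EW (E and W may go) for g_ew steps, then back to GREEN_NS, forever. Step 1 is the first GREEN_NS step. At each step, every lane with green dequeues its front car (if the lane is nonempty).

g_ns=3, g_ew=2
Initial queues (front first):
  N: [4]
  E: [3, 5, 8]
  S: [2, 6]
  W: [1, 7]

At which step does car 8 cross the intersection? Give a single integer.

Step 1 [NS]: N:car4-GO,E:wait,S:car2-GO,W:wait | queues: N=0 E=3 S=1 W=2
Step 2 [NS]: N:empty,E:wait,S:car6-GO,W:wait | queues: N=0 E=3 S=0 W=2
Step 3 [NS]: N:empty,E:wait,S:empty,W:wait | queues: N=0 E=3 S=0 W=2
Step 4 [EW]: N:wait,E:car3-GO,S:wait,W:car1-GO | queues: N=0 E=2 S=0 W=1
Step 5 [EW]: N:wait,E:car5-GO,S:wait,W:car7-GO | queues: N=0 E=1 S=0 W=0
Step 6 [NS]: N:empty,E:wait,S:empty,W:wait | queues: N=0 E=1 S=0 W=0
Step 7 [NS]: N:empty,E:wait,S:empty,W:wait | queues: N=0 E=1 S=0 W=0
Step 8 [NS]: N:empty,E:wait,S:empty,W:wait | queues: N=0 E=1 S=0 W=0
Step 9 [EW]: N:wait,E:car8-GO,S:wait,W:empty | queues: N=0 E=0 S=0 W=0
Car 8 crosses at step 9

9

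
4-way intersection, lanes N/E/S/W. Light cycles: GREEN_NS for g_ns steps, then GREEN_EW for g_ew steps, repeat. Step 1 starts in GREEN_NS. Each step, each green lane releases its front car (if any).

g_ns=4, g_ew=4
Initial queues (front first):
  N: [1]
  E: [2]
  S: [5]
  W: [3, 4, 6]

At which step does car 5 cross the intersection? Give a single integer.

Step 1 [NS]: N:car1-GO,E:wait,S:car5-GO,W:wait | queues: N=0 E=1 S=0 W=3
Step 2 [NS]: N:empty,E:wait,S:empty,W:wait | queues: N=0 E=1 S=0 W=3
Step 3 [NS]: N:empty,E:wait,S:empty,W:wait | queues: N=0 E=1 S=0 W=3
Step 4 [NS]: N:empty,E:wait,S:empty,W:wait | queues: N=0 E=1 S=0 W=3
Step 5 [EW]: N:wait,E:car2-GO,S:wait,W:car3-GO | queues: N=0 E=0 S=0 W=2
Step 6 [EW]: N:wait,E:empty,S:wait,W:car4-GO | queues: N=0 E=0 S=0 W=1
Step 7 [EW]: N:wait,E:empty,S:wait,W:car6-GO | queues: N=0 E=0 S=0 W=0
Car 5 crosses at step 1

1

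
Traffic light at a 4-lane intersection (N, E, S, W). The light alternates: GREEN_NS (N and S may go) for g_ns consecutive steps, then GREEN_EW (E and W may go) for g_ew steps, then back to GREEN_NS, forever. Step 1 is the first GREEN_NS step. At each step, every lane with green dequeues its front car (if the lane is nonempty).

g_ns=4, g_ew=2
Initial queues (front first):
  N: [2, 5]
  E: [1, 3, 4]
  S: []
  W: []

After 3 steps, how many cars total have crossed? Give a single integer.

Answer: 2

Derivation:
Step 1 [NS]: N:car2-GO,E:wait,S:empty,W:wait | queues: N=1 E=3 S=0 W=0
Step 2 [NS]: N:car5-GO,E:wait,S:empty,W:wait | queues: N=0 E=3 S=0 W=0
Step 3 [NS]: N:empty,E:wait,S:empty,W:wait | queues: N=0 E=3 S=0 W=0
Cars crossed by step 3: 2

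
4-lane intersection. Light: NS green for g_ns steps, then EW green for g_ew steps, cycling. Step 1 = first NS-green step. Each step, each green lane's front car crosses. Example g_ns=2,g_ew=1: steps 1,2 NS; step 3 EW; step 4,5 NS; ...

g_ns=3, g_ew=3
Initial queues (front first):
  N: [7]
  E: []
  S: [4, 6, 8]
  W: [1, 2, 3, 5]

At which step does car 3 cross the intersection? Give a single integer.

Step 1 [NS]: N:car7-GO,E:wait,S:car4-GO,W:wait | queues: N=0 E=0 S=2 W=4
Step 2 [NS]: N:empty,E:wait,S:car6-GO,W:wait | queues: N=0 E=0 S=1 W=4
Step 3 [NS]: N:empty,E:wait,S:car8-GO,W:wait | queues: N=0 E=0 S=0 W=4
Step 4 [EW]: N:wait,E:empty,S:wait,W:car1-GO | queues: N=0 E=0 S=0 W=3
Step 5 [EW]: N:wait,E:empty,S:wait,W:car2-GO | queues: N=0 E=0 S=0 W=2
Step 6 [EW]: N:wait,E:empty,S:wait,W:car3-GO | queues: N=0 E=0 S=0 W=1
Step 7 [NS]: N:empty,E:wait,S:empty,W:wait | queues: N=0 E=0 S=0 W=1
Step 8 [NS]: N:empty,E:wait,S:empty,W:wait | queues: N=0 E=0 S=0 W=1
Step 9 [NS]: N:empty,E:wait,S:empty,W:wait | queues: N=0 E=0 S=0 W=1
Step 10 [EW]: N:wait,E:empty,S:wait,W:car5-GO | queues: N=0 E=0 S=0 W=0
Car 3 crosses at step 6

6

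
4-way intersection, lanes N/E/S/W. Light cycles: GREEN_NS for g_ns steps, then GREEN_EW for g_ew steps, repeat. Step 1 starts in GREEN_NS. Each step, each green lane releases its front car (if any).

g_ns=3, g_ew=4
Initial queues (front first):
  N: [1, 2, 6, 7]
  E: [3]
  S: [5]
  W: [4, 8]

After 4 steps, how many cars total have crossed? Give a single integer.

Answer: 6

Derivation:
Step 1 [NS]: N:car1-GO,E:wait,S:car5-GO,W:wait | queues: N=3 E=1 S=0 W=2
Step 2 [NS]: N:car2-GO,E:wait,S:empty,W:wait | queues: N=2 E=1 S=0 W=2
Step 3 [NS]: N:car6-GO,E:wait,S:empty,W:wait | queues: N=1 E=1 S=0 W=2
Step 4 [EW]: N:wait,E:car3-GO,S:wait,W:car4-GO | queues: N=1 E=0 S=0 W=1
Cars crossed by step 4: 6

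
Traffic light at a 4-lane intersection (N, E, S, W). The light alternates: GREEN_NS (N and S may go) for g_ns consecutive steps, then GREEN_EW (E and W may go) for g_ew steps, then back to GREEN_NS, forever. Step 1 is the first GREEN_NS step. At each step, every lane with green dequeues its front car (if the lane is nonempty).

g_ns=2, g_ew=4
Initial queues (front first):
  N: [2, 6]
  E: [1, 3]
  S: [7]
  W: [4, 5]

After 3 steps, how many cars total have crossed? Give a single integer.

Answer: 5

Derivation:
Step 1 [NS]: N:car2-GO,E:wait,S:car7-GO,W:wait | queues: N=1 E=2 S=0 W=2
Step 2 [NS]: N:car6-GO,E:wait,S:empty,W:wait | queues: N=0 E=2 S=0 W=2
Step 3 [EW]: N:wait,E:car1-GO,S:wait,W:car4-GO | queues: N=0 E=1 S=0 W=1
Cars crossed by step 3: 5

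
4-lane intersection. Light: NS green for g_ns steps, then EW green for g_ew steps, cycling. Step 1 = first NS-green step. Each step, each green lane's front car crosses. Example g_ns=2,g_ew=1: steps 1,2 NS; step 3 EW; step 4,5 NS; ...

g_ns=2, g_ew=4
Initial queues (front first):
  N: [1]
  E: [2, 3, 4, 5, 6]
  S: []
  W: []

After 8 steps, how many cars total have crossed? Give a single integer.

Answer: 5

Derivation:
Step 1 [NS]: N:car1-GO,E:wait,S:empty,W:wait | queues: N=0 E=5 S=0 W=0
Step 2 [NS]: N:empty,E:wait,S:empty,W:wait | queues: N=0 E=5 S=0 W=0
Step 3 [EW]: N:wait,E:car2-GO,S:wait,W:empty | queues: N=0 E=4 S=0 W=0
Step 4 [EW]: N:wait,E:car3-GO,S:wait,W:empty | queues: N=0 E=3 S=0 W=0
Step 5 [EW]: N:wait,E:car4-GO,S:wait,W:empty | queues: N=0 E=2 S=0 W=0
Step 6 [EW]: N:wait,E:car5-GO,S:wait,W:empty | queues: N=0 E=1 S=0 W=0
Step 7 [NS]: N:empty,E:wait,S:empty,W:wait | queues: N=0 E=1 S=0 W=0
Step 8 [NS]: N:empty,E:wait,S:empty,W:wait | queues: N=0 E=1 S=0 W=0
Cars crossed by step 8: 5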